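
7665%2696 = 2273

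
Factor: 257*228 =2^2*3^1*19^1*257^1=58596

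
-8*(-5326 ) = 42608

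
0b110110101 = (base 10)437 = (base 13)278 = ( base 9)535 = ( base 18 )165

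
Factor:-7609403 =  - 983^1*7741^1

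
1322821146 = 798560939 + 524260207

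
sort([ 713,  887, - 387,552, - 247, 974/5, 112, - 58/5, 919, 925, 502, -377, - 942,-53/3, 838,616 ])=[ - 942, - 387, - 377,-247, - 53/3 , - 58/5, 112, 974/5,502, 552,  616,  713, 838  ,  887,919,  925]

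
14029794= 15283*918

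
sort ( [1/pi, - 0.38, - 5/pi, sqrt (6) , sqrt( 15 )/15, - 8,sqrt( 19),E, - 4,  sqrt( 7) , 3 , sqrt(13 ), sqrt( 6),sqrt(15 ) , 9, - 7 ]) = [-8, - 7, - 4, - 5/pi , - 0.38 , sqrt( 15)/15 , 1/pi,sqrt( 6), sqrt ( 6), sqrt (7) , E,3 , sqrt( 13), sqrt ( 15),sqrt(19 ) , 9]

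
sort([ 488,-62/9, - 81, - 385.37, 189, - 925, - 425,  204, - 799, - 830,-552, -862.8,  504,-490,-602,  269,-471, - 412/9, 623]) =[ - 925, -862.8, -830,- 799, - 602, -552 , - 490, - 471, - 425, - 385.37,-81, - 412/9 ,-62/9,189,204,269,  488, 504, 623 ]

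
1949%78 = 77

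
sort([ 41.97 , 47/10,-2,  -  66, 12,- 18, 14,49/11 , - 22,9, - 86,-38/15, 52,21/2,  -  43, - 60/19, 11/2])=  [ - 86, - 66,-43, - 22  , - 18 , -60/19, - 38/15  , - 2,49/11,  47/10,11/2,9,  21/2,12,14,41.97,52]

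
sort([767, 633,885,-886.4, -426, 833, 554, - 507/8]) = [-886.4, - 426,- 507/8,554, 633,767, 833,885 ]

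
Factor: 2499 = 3^1*7^2*17^1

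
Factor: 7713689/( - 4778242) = - 2^( - 1) * 7^( - 1) *341303^( - 1) * 7713689^1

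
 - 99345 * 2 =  - 198690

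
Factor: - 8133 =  - 3^1 * 2711^1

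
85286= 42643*2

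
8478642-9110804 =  - 632162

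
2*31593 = 63186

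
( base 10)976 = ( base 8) 1720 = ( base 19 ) 2D7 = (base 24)1gg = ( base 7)2563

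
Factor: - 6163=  - 6163^1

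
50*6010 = 300500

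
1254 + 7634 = 8888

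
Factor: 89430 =2^1*3^1 *5^1*11^1*271^1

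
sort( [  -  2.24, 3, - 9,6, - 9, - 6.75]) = [-9, - 9, -6.75, - 2.24, 3, 6]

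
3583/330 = 10 + 283/330 = 10.86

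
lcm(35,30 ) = 210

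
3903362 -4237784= - 334422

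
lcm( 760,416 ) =39520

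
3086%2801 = 285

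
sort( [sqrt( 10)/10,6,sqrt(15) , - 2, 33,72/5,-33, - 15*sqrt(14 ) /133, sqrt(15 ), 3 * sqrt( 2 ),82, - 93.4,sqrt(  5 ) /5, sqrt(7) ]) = [ - 93.4, - 33, - 2, - 15*sqrt(14) /133,sqrt(10) /10, sqrt ( 5)/5,sqrt( 7 ), sqrt(15), sqrt(15),3*sqrt(2 ),6,  72/5,  33,82 ]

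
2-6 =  - 4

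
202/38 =101/19 = 5.32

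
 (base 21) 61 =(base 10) 127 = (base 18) 71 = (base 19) 6D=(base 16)7f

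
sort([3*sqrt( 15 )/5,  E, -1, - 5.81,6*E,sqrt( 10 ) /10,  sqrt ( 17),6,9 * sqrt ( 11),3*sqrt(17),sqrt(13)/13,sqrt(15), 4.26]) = [-5.81,  -  1, sqrt(13 )/13, sqrt(10 ) /10,3*sqrt( 15 )/5,E, sqrt( 15 ), sqrt(17 ), 4.26,6,3*sqrt( 17 ),6 * E,9 * sqrt(11)]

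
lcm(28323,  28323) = 28323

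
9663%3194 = 81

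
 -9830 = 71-9901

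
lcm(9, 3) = 9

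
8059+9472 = 17531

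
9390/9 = 3130/3= 1043.33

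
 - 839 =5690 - 6529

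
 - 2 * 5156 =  - 10312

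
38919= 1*38919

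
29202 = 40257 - 11055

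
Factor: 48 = 2^4*3^1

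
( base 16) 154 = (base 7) 664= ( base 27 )CG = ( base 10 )340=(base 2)101010100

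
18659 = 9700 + 8959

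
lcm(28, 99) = 2772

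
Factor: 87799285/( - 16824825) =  - 3^(-2 )*5^(-1) * 7^1*19^1*31^1*37^(  -  1)*43^( - 1)*47^( - 1 )*4259^1  =  - 17559857/3364965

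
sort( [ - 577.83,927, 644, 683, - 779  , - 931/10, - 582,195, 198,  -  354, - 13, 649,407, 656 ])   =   [-779, - 582, - 577.83, - 354 , - 931/10, - 13,  195,198,  407, 644,649,656,683 , 927 ] 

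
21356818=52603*406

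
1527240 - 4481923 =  - 2954683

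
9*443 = 3987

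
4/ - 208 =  - 1 + 51/52 =- 0.02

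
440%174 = 92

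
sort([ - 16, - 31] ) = [ - 31, - 16 ] 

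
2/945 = 2/945 = 0.00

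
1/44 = 1/44 = 0.02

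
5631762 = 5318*1059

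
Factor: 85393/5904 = 2^( - 4 )*3^ ( - 2 )*7^1*11^1*41^( - 1) * 1109^1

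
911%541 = 370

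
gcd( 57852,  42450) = 6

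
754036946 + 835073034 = 1589109980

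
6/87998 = 3/43999 = 0.00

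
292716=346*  846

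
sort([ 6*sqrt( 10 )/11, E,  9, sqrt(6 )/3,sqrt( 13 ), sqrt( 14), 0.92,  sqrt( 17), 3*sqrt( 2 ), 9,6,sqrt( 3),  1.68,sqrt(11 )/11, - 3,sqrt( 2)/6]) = [ -3,sqrt( 2)/6,sqrt(11 )/11, sqrt(6)/3, 0.92,  1.68,6*sqrt( 10 )/11, sqrt( 3 ),  E,sqrt( 13), sqrt (14), sqrt ( 17), 3*sqrt (2 ),6,  9, 9] 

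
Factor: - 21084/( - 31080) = 2^( - 1 ) * 5^( - 1)*37^( - 1)*  251^1 = 251/370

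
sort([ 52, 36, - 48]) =[ - 48, 36, 52 ]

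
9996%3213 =357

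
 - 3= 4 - 7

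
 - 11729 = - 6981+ - 4748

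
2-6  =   - 4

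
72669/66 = 1101 + 1/22 = 1101.05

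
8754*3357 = 29387178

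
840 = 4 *210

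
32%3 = 2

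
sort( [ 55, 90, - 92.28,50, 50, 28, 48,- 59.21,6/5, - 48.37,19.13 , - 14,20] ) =[-92.28,  -  59.21,  -  48.37, - 14,6/5 , 19.13, 20  ,  28,48,50, 50,55,90]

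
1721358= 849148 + 872210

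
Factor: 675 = 3^3*5^2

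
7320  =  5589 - -1731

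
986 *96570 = 95218020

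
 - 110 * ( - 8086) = 889460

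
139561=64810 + 74751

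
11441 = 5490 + 5951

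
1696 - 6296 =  - 4600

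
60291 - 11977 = 48314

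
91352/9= 91352/9 =10150.22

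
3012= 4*753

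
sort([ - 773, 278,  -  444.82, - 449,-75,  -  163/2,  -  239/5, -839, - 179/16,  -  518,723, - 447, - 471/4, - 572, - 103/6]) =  [ - 839, - 773,-572, - 518,  -  449,-447,- 444.82, - 471/4, - 163/2, - 75,- 239/5,  -  103/6 , - 179/16, 278,723] 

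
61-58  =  3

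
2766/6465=922/2155 = 0.43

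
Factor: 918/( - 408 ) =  - 2^( - 2) * 3^2 = - 9/4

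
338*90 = 30420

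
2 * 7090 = 14180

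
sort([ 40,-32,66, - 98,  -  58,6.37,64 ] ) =[ -98,  -  58, - 32, 6.37, 40, 64,66]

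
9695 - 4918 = 4777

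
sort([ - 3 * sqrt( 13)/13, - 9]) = [ - 9,-3 * sqrt(13) /13 ] 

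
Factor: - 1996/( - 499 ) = 4  =  2^2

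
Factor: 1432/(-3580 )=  - 2^1*5^( -1 ) = -2/5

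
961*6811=6545371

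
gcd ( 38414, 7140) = 2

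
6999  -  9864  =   -2865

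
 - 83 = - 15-68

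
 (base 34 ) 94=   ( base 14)182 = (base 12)21a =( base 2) 100110110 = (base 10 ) 310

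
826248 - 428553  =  397695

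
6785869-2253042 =4532827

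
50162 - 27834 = 22328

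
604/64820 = 151/16205=0.01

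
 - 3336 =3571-6907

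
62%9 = 8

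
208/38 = 5 + 9/19 = 5.47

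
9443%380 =323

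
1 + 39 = 40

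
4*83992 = 335968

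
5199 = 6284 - 1085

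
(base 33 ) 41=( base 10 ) 133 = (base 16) 85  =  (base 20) 6d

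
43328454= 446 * 97149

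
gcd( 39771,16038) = 81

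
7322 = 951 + 6371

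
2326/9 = 258+4/9  =  258.44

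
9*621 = 5589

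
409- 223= 186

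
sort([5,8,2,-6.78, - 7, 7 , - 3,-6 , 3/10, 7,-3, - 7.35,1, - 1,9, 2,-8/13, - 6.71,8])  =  [ - 7.35,-7, -6.78,-6.71, - 6 , - 3,- 3,-1, - 8/13, 3/10,1,2,2, 5,7,7,8, 8, 9] 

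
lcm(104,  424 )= 5512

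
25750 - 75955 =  - 50205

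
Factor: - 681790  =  -2^1*5^1*29^1*2351^1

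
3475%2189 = 1286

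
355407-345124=10283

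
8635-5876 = 2759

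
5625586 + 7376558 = 13002144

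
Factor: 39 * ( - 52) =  - 2^2*  3^1*13^2 = - 2028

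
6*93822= 562932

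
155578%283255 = 155578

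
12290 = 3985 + 8305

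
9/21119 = 9/21119 =0.00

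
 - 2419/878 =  - 3 + 215/878 = - 2.76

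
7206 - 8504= - 1298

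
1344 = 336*4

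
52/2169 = 52/2169 = 0.02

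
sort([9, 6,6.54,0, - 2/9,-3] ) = [-3,-2/9 , 0,6,6.54,9]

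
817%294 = 229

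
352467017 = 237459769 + 115007248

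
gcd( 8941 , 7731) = 1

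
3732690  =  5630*663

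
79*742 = 58618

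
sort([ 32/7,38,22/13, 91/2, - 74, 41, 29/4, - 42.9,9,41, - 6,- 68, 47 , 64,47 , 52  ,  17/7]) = [ - 74, - 68,-42.9,-6, 22/13, 17/7, 32/7, 29/4,  9, 38,41, 41, 91/2,47, 47,52,  64 ] 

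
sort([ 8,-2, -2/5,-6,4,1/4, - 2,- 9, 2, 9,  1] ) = [-9, - 6,-2,-2,-2/5,1/4, 1, 2,  4,8, 9]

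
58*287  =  16646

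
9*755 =6795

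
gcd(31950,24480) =90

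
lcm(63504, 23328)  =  1143072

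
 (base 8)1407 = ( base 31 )P0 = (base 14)3d5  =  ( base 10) 775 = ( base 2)1100000111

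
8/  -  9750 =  - 4/4875 = - 0.00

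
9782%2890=1112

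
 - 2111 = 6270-8381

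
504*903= 455112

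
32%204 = 32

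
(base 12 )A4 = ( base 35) 3J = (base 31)40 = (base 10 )124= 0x7c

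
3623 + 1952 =5575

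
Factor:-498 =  - 2^1*3^1*83^1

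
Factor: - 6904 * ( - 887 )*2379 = 14568634392 = 2^3*3^1*13^1*61^1*863^1 * 887^1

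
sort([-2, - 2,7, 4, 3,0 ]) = [ - 2, - 2, 0, 3,4,7]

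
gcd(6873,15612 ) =3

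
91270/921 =91270/921 = 99.10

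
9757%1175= 357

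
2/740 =1/370 = 0.00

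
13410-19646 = -6236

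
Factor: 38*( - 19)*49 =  - 35378 = -2^1*7^2 * 19^2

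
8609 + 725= 9334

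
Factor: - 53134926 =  - 2^1*3^1* 13^1*79^1*8623^1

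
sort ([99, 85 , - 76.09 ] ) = [-76.09,85,99]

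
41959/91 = 41959/91 = 461.09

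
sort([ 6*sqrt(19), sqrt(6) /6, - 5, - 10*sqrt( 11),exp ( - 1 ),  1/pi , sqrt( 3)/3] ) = [ - 10*sqrt( 11), -5,1/pi,exp ( - 1),sqrt( 6) /6 , sqrt(3)/3, 6*sqrt( 19) ] 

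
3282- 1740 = 1542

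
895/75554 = 895/75554 = 0.01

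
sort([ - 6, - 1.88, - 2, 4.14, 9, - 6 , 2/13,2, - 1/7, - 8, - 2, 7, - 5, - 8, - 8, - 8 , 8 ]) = [ - 8, - 8, - 8, - 8, - 6, - 6, - 5, - 2, - 2, -1.88, - 1/7, 2/13,  2, 4.14, 7,8,9] 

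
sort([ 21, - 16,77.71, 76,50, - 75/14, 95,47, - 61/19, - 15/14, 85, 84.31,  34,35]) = [ - 16 , - 75/14, - 61/19, - 15/14, 21,34, 35,47, 50, 76,77.71,84.31, 85,  95 ]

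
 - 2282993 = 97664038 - 99947031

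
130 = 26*5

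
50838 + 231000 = 281838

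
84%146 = 84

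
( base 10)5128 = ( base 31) 5ad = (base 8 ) 12010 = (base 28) 6F4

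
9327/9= 1036+ 1/3 = 1036.33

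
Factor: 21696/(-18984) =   -  2^3*7^( - 1)= -8/7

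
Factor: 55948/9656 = 2^(-1)*17^ ( - 1 )*197^1=197/34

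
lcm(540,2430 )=4860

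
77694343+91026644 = 168720987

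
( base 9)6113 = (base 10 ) 4467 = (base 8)10563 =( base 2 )1000101110011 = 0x1173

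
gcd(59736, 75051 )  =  3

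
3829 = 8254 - 4425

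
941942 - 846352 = 95590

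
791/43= 791/43 = 18.40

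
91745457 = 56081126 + 35664331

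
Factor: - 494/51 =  - 2^1*3^(  -  1)*13^1 *17^( - 1 )*19^1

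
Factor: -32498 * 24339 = - 2^1*3^1*7^1*19^1*61^1*16249^1 = - 790968822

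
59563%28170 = 3223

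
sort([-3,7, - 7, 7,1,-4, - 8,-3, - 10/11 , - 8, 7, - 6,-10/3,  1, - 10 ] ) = [  -  10 , - 8, - 8,-7,-6,-4,-10/3, -3, - 3, - 10/11, 1,1, 7, 7,7 ]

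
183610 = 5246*35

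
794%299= 196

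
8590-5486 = 3104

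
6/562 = 3/281 = 0.01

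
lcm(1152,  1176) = 56448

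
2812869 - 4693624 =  - 1880755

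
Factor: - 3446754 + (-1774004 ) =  - 2^1*2610379^1=-5220758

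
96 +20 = 116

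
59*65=3835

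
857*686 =587902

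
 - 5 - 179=-184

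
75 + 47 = 122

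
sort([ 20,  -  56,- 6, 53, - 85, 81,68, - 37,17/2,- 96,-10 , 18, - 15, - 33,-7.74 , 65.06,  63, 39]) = [-96, - 85,-56, - 37,-33,- 15 , - 10, -7.74, - 6,17/2, 18,20,39,53,  63,65.06,68 , 81]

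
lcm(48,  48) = 48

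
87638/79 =1109 + 27/79  =  1109.34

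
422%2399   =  422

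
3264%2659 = 605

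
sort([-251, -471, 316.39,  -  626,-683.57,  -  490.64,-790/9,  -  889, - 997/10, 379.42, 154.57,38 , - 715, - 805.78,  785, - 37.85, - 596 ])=[ - 889, - 805.78, - 715, - 683.57,  -  626,-596, - 490.64, - 471,  -  251,  -  997/10, - 790/9 , - 37.85, 38, 154.57,316.39,379.42, 785 ]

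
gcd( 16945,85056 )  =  1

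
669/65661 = 223/21887 = 0.01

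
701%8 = 5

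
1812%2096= 1812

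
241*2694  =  649254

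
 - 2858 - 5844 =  - 8702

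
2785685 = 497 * 5605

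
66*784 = 51744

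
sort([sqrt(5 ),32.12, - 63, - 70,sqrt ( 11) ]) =[ -70, - 63,sqrt ( 5 ), sqrt( 11), 32.12] 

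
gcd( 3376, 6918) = 2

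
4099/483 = 8 + 235/483 = 8.49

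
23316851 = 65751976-42435125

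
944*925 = 873200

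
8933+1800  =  10733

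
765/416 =765/416 = 1.84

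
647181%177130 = 115791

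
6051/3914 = 1  +  2137/3914 =1.55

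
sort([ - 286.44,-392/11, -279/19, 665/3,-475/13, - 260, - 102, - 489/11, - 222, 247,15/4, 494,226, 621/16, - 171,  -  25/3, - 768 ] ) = [-768, -286.44, - 260, - 222, - 171,  -  102, - 489/11,  -  475/13, - 392/11 , - 279/19, - 25/3 , 15/4, 621/16,665/3, 226 , 247 , 494]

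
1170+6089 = 7259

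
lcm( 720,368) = 16560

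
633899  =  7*90557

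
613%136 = 69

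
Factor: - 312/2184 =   -  7^( - 1 ) = - 1/7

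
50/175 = 2/7=   0.29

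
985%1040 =985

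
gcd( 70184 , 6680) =8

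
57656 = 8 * 7207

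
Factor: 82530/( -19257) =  - 30/7 = - 2^1* 3^1 *5^1*7^(-1 ) 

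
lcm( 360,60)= 360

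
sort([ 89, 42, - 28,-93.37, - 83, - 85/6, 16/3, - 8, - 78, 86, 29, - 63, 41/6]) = [ - 93.37, - 83,-78, - 63, - 28, - 85/6, - 8, 16/3,41/6, 29,42,86,89]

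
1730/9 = 192 + 2/9 = 192.22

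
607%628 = 607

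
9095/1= 9095 =9095.00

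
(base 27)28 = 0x3e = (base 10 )62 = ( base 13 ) 4A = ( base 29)24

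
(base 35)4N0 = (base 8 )13111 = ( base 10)5705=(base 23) ai1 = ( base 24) 9lh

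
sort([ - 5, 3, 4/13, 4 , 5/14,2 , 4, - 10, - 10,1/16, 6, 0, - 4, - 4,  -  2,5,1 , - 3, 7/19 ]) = [ - 10, - 10 , - 5,  -  4, - 4  , - 3, - 2 , 0,1/16, 4/13, 5/14,7/19,1,2,3,4 , 4, 5,6 ] 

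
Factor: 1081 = 23^1 * 47^1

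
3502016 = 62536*56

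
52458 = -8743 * ( - 6 )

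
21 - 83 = -62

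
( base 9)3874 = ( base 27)3qd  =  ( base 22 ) 5LK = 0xB56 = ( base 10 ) 2902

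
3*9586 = 28758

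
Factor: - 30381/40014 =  - 2^( - 1)*3^( -3) *41^1 =- 41/54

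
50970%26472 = 24498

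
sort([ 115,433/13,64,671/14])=[ 433/13,671/14,64, 115]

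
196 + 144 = 340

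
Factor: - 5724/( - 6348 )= 477/529 = 3^2*23^( - 2 )*53^1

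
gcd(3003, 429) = 429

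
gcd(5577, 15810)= 3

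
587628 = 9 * 65292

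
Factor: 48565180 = 2^2 * 5^1*2428259^1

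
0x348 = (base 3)1011010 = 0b1101001000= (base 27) 143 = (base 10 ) 840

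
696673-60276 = 636397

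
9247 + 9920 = 19167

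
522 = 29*18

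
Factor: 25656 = 2^3 * 3^1* 1069^1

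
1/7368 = 1/7368= 0.00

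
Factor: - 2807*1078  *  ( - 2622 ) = 7934030412 = 2^2*3^1*7^3*11^1*19^1*23^1*401^1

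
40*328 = 13120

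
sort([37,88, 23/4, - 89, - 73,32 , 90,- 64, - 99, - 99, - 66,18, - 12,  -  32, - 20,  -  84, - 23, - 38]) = [- 99, - 99, - 89, - 84, - 73 , - 66, - 64,-38,  -  32, - 23, - 20, - 12,23/4, 18,32,37,88,90 ]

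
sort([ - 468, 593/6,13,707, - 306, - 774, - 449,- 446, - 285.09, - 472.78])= [ - 774, - 472.78, - 468,-449 , - 446, - 306,-285.09, 13 , 593/6,707 ]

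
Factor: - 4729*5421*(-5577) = 142971464493 =3^2*11^1*13^3*139^1*4729^1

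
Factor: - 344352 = - 2^5*3^1*17^1*211^1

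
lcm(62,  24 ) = 744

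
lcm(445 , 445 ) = 445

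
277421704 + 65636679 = 343058383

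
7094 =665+6429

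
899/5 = 179 + 4/5 = 179.80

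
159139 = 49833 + 109306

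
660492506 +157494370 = 817986876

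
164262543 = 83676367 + 80586176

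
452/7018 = 226/3509 = 0.06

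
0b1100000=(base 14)6c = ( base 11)88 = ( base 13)75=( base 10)96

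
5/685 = 1/137 = 0.01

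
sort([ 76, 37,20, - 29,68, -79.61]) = [ - 79.61,-29, 20,37, 68, 76 ] 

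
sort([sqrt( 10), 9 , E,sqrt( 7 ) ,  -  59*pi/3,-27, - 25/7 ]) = [ - 59*pi/3,  -  27,-25/7,sqrt( 7), E , sqrt( 10 ),9]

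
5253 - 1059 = 4194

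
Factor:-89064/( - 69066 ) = 2^2*3^( - 1)*1237^1*1279^( - 1 ) = 4948/3837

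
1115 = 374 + 741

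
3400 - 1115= 2285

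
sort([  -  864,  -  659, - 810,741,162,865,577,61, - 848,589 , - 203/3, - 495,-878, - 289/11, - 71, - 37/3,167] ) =[ - 878,-864,  -  848, - 810, - 659, - 495,-71,-203/3, - 289/11,-37/3,61,162,167, 577  ,  589,741,865]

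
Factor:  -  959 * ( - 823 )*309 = 3^1*7^1*103^1 * 137^1*823^1 = 243880413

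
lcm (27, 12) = 108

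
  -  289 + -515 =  -804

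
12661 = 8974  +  3687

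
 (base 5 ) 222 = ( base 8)76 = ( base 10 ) 62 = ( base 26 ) 2A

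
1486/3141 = 1486/3141 =0.47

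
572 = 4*143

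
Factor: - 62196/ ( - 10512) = 71/12 = 2^(-2)*3^( - 1 )*71^1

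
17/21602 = 17/21602 = 0.00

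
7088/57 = 124+20/57 = 124.35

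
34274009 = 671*51079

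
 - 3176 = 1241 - 4417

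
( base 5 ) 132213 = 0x14bc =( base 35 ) 4BN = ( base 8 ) 12274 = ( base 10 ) 5308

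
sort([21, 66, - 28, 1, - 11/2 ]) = [ -28, - 11/2, 1, 21,66 ] 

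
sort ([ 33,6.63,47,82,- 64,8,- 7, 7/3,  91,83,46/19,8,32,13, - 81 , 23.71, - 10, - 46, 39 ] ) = [ - 81, - 64,- 46, - 10,-7,  7/3 , 46/19,6.63,8,8,13,23.71,32,33,39,47,82, 83, 91] 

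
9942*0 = 0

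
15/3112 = 15/3112 = 0.00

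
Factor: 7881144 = 2^3*3^1*328381^1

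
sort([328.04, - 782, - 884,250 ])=[ - 884,-782, 250, 328.04]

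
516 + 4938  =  5454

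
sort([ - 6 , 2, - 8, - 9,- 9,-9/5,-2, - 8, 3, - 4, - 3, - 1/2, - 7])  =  [-9, - 9,-8,-8,-7, - 6, - 4, - 3, - 2, - 9/5, - 1/2,2,3 ]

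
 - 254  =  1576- 1830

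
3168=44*72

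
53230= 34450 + 18780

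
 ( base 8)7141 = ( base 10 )3681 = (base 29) 4AR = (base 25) 5M6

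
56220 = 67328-11108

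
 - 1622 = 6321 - 7943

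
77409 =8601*9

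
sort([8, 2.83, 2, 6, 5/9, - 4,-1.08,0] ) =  [ -4 , - 1.08,0,5/9,2 , 2.83,6,8]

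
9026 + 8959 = 17985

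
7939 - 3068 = 4871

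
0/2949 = 0 = 0.00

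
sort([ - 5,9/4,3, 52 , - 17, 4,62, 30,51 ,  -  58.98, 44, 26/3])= [  -  58.98, - 17, - 5, 9/4,3,4 , 26/3 , 30, 44 , 51,  52, 62]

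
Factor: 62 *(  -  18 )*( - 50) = 2^3*3^2*5^2  *  31^1 = 55800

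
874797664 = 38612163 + 836185501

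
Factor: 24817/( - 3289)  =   - 11^(-1)*83^1 = - 83/11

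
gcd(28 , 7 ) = 7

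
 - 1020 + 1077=57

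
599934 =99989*6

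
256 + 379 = 635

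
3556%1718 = 120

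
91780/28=3277+6/7 = 3277.86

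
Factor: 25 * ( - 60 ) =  - 1500 = -  2^2*3^1*5^3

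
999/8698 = 999/8698= 0.11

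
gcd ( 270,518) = 2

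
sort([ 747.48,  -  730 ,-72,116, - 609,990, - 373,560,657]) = [ - 730, - 609, - 373, - 72,116,560,657,  747.48,990]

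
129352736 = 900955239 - 771602503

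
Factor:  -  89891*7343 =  - 660069613=-  7^1 *1049^1*89891^1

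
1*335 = 335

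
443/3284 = 443/3284  =  0.13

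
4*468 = 1872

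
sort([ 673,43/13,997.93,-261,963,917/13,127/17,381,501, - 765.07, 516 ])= [ - 765.07,-261,43/13,127/17,917/13,381,501,516,673,963,  997.93]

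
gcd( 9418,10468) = 2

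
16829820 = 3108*5415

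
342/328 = 1 + 7/164  =  1.04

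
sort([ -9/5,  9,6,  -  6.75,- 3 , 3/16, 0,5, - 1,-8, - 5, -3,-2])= [  -  8,-6.75, - 5,-3, -3, - 2,- 9/5, - 1,0,3/16, 5,6,9] 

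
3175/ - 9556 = - 1+6381/9556 = -0.33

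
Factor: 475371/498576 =2^( - 4)*3^1*47^( - 1)*239^1= 717/752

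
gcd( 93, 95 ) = 1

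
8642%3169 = 2304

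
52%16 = 4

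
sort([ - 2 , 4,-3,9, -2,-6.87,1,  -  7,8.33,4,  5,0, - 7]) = [ - 7, - 7, - 6.87,-3,-2,-2,0,1, 4, 4,5,8.33 , 9]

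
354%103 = 45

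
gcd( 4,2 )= 2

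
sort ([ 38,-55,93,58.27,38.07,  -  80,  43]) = [-80, -55, 38, 38.07, 43,58.27,93 ] 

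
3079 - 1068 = 2011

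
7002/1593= 4 + 70/177 = 4.40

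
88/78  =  44/39 = 1.13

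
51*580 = 29580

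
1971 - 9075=-7104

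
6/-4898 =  - 1  +  2446/2449 = - 0.00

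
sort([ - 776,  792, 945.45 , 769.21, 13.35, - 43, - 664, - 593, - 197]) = [-776, - 664, - 593,  -  197, - 43,13.35 , 769.21, 792,945.45 ] 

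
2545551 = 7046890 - 4501339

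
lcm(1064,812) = 30856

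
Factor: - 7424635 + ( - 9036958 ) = - 17^1* 968329^1 = - 16461593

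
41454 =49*846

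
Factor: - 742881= -3^1*19^1*13033^1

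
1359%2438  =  1359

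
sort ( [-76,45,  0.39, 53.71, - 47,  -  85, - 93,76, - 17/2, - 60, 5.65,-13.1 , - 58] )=[-93, - 85,-76, - 60,-58, - 47,-13.1,  -  17/2,0.39, 5.65,45, 53.71, 76 ] 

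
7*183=1281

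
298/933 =298/933 =0.32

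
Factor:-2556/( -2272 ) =9/8 = 2^( -3) *3^2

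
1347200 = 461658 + 885542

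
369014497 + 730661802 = 1099676299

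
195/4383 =65/1461 = 0.04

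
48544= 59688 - 11144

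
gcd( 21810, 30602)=2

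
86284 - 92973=-6689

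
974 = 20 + 954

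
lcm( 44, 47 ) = 2068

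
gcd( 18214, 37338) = 14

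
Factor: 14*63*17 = 2^1*3^2*7^2*17^1 = 14994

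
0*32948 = 0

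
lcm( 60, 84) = 420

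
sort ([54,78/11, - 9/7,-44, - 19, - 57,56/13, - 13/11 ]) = [ - 57,-44, - 19, - 9/7, - 13/11, 56/13, 78/11,54] 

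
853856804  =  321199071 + 532657733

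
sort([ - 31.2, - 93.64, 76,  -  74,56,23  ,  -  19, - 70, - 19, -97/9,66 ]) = [- 93.64,-74,  -  70,-31.2, -19,- 19, -97/9,  23, 56,  66 , 76] 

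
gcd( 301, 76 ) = 1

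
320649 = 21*15269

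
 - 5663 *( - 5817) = 32941671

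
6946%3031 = 884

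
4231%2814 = 1417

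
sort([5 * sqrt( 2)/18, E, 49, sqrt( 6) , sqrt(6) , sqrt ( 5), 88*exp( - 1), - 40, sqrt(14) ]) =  [ - 40 , 5*sqrt ( 2 ) /18, sqrt( 5),sqrt(6 ),sqrt ( 6) , E, sqrt(14),88*exp( - 1 ), 49 ] 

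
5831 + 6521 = 12352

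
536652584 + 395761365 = 932413949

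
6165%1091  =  710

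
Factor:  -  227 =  - 227^1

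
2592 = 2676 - 84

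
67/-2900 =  - 1+2833/2900  =  -0.02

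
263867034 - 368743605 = - 104876571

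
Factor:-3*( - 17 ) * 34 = 1734 = 2^1*3^1*17^2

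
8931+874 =9805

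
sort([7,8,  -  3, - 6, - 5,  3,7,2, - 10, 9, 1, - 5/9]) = [ - 10,- 6, - 5, - 3, - 5/9,1,2,3,  7, 7,8, 9]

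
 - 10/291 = - 10/291 = - 0.03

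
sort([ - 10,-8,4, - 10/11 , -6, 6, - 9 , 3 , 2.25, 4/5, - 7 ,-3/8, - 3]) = [ - 10, - 9, - 8 ,-7 , - 6 ,-3, - 10/11,-3/8, 4/5 , 2.25, 3,  4, 6 ]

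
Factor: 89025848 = 2^3*37^1*67^3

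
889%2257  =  889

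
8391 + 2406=10797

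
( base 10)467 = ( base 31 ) f2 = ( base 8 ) 723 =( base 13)29C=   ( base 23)k7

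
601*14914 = 8963314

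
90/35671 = 90/35671 = 0.00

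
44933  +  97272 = 142205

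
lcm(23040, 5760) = 23040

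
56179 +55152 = 111331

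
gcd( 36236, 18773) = 1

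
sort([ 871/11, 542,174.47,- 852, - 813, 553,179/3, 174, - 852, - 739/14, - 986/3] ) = [ - 852,  -  852,-813 , - 986/3, - 739/14,179/3, 871/11, 174, 174.47,542,553 ]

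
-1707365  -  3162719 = -4870084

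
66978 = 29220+37758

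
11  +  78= 89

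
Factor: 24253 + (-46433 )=-2^2*5^1 * 1109^1 = - 22180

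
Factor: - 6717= - 3^1 * 2239^1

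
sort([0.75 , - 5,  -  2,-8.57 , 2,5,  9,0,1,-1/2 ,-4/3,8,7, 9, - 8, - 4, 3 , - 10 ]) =[ - 10, - 8.57 ,  -  8,-5,  -  4 , - 2, - 4/3, - 1/2, 0, 0.75, 1,2,  3 , 5,7, 8 , 9, 9] 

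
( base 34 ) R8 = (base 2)1110011110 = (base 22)1K2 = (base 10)926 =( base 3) 1021022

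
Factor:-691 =-691^1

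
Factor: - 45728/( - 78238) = 2^4 * 1429^1*39119^( - 1) =22864/39119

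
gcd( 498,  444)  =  6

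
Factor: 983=983^1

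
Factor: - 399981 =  - 3^1*133327^1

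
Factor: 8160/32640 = 1/4  =  2^(- 2)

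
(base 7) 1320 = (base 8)770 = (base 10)504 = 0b111111000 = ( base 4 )13320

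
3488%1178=1132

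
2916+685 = 3601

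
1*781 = 781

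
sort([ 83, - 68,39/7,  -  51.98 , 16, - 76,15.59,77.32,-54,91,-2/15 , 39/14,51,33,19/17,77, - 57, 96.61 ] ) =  [ - 76, - 68, - 57, - 54,  -  51.98, - 2/15 , 19/17, 39/14,39/7,15.59, 16,33,51, 77,77.32,83,91, 96.61]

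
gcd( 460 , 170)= 10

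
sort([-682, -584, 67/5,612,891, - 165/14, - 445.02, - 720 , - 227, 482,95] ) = [ - 720, - 682, - 584,-445.02 , - 227, -165/14, 67/5, 95 , 482,612,  891 ]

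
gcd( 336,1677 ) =3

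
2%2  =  0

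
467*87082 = 40667294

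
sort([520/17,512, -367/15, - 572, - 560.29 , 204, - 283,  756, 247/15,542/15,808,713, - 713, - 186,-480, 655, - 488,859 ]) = [  -  713,-572, - 560.29,-488,-480, - 283, - 186, - 367/15,247/15,520/17, 542/15, 204, 512, 655, 713,756,808,859] 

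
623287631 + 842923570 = 1466211201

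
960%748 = 212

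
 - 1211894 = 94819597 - 96031491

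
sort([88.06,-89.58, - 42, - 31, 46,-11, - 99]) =[-99, - 89.58,-42, -31, - 11, 46,88.06]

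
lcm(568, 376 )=26696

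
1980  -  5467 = -3487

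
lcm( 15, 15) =15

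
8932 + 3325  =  12257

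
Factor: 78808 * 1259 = 99219272 = 2^3*1259^1 * 9851^1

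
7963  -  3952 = 4011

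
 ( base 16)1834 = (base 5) 144241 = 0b1100000110100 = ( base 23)BG9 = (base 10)6196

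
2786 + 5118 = 7904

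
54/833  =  54/833= 0.06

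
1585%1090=495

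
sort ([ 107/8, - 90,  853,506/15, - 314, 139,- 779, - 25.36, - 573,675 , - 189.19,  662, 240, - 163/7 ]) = [ - 779, - 573,  -  314, - 189.19, - 90, - 25.36, - 163/7,107/8, 506/15 , 139,240, 662,675, 853 ] 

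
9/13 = 9/13 =0.69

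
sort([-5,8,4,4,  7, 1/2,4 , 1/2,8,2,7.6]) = [ - 5,1/2,1/2,2,4,4  ,  4,  7,7.6, 8,  8 ] 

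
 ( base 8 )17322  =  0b1111011010010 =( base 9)11736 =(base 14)2c38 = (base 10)7890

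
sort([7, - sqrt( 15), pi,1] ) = [ - sqrt(15),  1, pi, 7 ] 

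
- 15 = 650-665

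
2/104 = 1/52 =0.02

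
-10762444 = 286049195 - 296811639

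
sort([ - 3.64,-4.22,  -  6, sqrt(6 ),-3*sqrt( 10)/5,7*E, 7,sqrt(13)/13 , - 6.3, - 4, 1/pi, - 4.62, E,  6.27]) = [ - 6.3, - 6, - 4.62, - 4.22, - 4, - 3.64, - 3 *sqrt(10) /5 , sqrt( 13)/13 , 1/pi,sqrt( 6), E,6.27,7 , 7 *E] 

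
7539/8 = 942+3/8 = 942.38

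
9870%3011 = 837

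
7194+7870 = 15064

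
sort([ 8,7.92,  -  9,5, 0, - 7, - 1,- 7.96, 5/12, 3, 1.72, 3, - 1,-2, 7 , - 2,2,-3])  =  [ - 9, - 7.96,-7,-3, - 2, - 2, - 1, - 1,  0, 5/12, 1.72,  2 , 3,  3, 5,7,  7.92 , 8]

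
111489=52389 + 59100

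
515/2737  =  515/2737 = 0.19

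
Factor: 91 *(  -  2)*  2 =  - 2^2 * 7^1*13^1 = - 364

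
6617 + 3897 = 10514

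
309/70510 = 309/70510 = 0.00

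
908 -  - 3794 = 4702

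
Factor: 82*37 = 3034 = 2^1*37^1*41^1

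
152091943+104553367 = 256645310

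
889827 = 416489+473338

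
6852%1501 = 848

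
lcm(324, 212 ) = 17172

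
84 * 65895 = 5535180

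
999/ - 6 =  - 167 + 1/2  =  - 166.50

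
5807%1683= 758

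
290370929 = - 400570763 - -690941692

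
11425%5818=5607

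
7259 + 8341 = 15600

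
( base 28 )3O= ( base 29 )3l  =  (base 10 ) 108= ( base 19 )5D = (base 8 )154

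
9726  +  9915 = 19641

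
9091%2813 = 652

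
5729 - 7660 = - 1931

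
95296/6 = 15882+2/3  =  15882.67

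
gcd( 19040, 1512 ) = 56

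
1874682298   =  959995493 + 914686805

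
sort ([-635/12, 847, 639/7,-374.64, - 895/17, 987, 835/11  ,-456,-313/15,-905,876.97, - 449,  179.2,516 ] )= [ - 905, - 456, - 449, - 374.64,-635/12,-895/17, -313/15, 835/11, 639/7,179.2, 516, 847,  876.97, 987]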